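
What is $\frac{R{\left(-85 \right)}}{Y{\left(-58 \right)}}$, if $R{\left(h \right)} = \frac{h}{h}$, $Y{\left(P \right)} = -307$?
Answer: $- \frac{1}{307} \approx -0.0032573$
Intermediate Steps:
$R{\left(h \right)} = 1$
$\frac{R{\left(-85 \right)}}{Y{\left(-58 \right)}} = 1 \frac{1}{-307} = 1 \left(- \frac{1}{307}\right) = - \frac{1}{307}$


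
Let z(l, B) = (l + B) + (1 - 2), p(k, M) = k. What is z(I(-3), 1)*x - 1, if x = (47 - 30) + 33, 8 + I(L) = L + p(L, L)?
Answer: -701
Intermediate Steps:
I(L) = -8 + 2*L (I(L) = -8 + (L + L) = -8 + 2*L)
x = 50 (x = 17 + 33 = 50)
z(l, B) = -1 + B + l (z(l, B) = (B + l) - 1 = -1 + B + l)
z(I(-3), 1)*x - 1 = (-1 + 1 + (-8 + 2*(-3)))*50 - 1 = (-1 + 1 + (-8 - 6))*50 - 1 = (-1 + 1 - 14)*50 - 1 = -14*50 - 1 = -700 - 1 = -701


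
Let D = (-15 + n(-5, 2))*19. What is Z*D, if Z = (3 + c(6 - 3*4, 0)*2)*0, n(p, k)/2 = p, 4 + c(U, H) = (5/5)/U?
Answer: 0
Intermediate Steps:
c(U, H) = -4 + 1/U (c(U, H) = -4 + (5/5)/U = -4 + (5*(⅕))/U = -4 + 1/U)
n(p, k) = 2*p
D = -475 (D = (-15 + 2*(-5))*19 = (-15 - 10)*19 = -25*19 = -475)
Z = 0 (Z = (3 + (-4 + 1/(6 - 3*4))*2)*0 = (3 + (-4 + 1/(6 - 12))*2)*0 = (3 + (-4 + 1/(-6))*2)*0 = (3 + (-4 - ⅙)*2)*0 = (3 - 25/6*2)*0 = (3 - 25/3)*0 = -16/3*0 = 0)
Z*D = 0*(-475) = 0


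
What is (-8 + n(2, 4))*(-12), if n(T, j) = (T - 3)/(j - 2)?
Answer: 102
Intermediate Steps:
n(T, j) = (-3 + T)/(-2 + j)
(-8 + n(2, 4))*(-12) = (-8 + (-3 + 2)/(-2 + 4))*(-12) = (-8 - 1/2)*(-12) = (-8 + (½)*(-1))*(-12) = (-8 - ½)*(-12) = -17/2*(-12) = 102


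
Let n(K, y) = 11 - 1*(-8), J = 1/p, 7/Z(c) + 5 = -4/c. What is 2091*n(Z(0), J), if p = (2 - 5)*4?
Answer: 39729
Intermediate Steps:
p = -12 (p = -3*4 = -12)
Z(c) = 7/(-5 - 4/c)
J = -1/12 (J = 1/(-12) = -1/12 ≈ -0.083333)
n(K, y) = 19 (n(K, y) = 11 + 8 = 19)
2091*n(Z(0), J) = 2091*19 = 39729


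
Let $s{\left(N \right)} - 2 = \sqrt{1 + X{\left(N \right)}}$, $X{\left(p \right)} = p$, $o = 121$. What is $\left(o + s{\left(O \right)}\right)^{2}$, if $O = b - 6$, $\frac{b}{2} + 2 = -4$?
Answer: $\left(123 + i \sqrt{17}\right)^{2} \approx 15112.0 + 1014.3 i$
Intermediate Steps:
$b = -12$ ($b = -4 + 2 \left(-4\right) = -4 - 8 = -12$)
$O = -18$ ($O = -12 - 6 = -18$)
$s{\left(N \right)} = 2 + \sqrt{1 + N}$
$\left(o + s{\left(O \right)}\right)^{2} = \left(121 + \left(2 + \sqrt{1 - 18}\right)\right)^{2} = \left(121 + \left(2 + \sqrt{-17}\right)\right)^{2} = \left(121 + \left(2 + i \sqrt{17}\right)\right)^{2} = \left(123 + i \sqrt{17}\right)^{2}$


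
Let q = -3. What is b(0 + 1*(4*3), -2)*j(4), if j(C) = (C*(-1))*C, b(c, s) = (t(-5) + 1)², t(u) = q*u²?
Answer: -87616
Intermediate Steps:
t(u) = -3*u²
b(c, s) = 5476 (b(c, s) = (-3*(-5)² + 1)² = (-3*25 + 1)² = (-75 + 1)² = (-74)² = 5476)
j(C) = -C² (j(C) = (-C)*C = -C²)
b(0 + 1*(4*3), -2)*j(4) = 5476*(-1*4²) = 5476*(-1*16) = 5476*(-16) = -87616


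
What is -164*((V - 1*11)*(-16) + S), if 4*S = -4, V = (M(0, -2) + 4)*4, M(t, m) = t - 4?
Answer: -28700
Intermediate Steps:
M(t, m) = -4 + t
V = 0 (V = ((-4 + 0) + 4)*4 = (-4 + 4)*4 = 0*4 = 0)
S = -1 (S = (¼)*(-4) = -1)
-164*((V - 1*11)*(-16) + S) = -164*((0 - 1*11)*(-16) - 1) = -164*((0 - 11)*(-16) - 1) = -164*(-11*(-16) - 1) = -164*(176 - 1) = -164*175 = -28700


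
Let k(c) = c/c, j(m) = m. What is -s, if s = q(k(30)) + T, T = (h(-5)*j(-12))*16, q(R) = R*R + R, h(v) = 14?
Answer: 2686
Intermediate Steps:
k(c) = 1
q(R) = R + R**2 (q(R) = R**2 + R = R + R**2)
T = -2688 (T = (14*(-12))*16 = -168*16 = -2688)
s = -2686 (s = 1*(1 + 1) - 2688 = 1*2 - 2688 = 2 - 2688 = -2686)
-s = -1*(-2686) = 2686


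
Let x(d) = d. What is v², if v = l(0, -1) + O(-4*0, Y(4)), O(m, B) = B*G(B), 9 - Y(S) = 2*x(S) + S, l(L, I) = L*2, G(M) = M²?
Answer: 729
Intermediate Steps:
l(L, I) = 2*L
Y(S) = 9 - 3*S (Y(S) = 9 - (2*S + S) = 9 - 3*S)
O(m, B) = B³ (O(m, B) = B*B² = B³)
v = -27 (v = 2*0 + (9 - 3*4)³ = 0 + (9 - 12)³ = 0 + (-3)³ = 0 - 27 = -27)
v² = (-27)² = 729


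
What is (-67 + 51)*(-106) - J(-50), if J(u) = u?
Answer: 1746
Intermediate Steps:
(-67 + 51)*(-106) - J(-50) = (-67 + 51)*(-106) - 1*(-50) = -16*(-106) + 50 = 1696 + 50 = 1746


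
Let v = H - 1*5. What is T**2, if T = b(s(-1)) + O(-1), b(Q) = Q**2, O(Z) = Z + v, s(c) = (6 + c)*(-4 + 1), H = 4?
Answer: 49729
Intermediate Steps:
s(c) = -18 - 3*c (s(c) = (6 + c)*(-3) = -18 - 3*c)
v = -1 (v = 4 - 1*5 = 4 - 5 = -1)
O(Z) = -1 + Z (O(Z) = Z - 1 = -1 + Z)
T = 223 (T = (-18 - 3*(-1))**2 + (-1 - 1) = (-18 + 3)**2 - 2 = (-15)**2 - 2 = 225 - 2 = 223)
T**2 = 223**2 = 49729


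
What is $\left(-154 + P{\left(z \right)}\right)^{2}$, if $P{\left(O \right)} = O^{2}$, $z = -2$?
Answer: $22500$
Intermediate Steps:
$\left(-154 + P{\left(z \right)}\right)^{2} = \left(-154 + \left(-2\right)^{2}\right)^{2} = \left(-154 + 4\right)^{2} = \left(-150\right)^{2} = 22500$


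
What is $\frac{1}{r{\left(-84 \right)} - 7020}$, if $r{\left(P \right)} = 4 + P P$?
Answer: $\frac{1}{40} \approx 0.025$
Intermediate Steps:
$r{\left(P \right)} = 4 + P^{2}$
$\frac{1}{r{\left(-84 \right)} - 7020} = \frac{1}{\left(4 + \left(-84\right)^{2}\right) - 7020} = \frac{1}{\left(4 + 7056\right) - 7020} = \frac{1}{7060 - 7020} = \frac{1}{40}$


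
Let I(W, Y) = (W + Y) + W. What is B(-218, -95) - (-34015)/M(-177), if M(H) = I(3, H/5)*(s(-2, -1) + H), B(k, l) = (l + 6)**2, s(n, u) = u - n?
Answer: 205102187/25872 ≈ 7927.6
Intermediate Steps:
B(k, l) = (6 + l)**2
I(W, Y) = Y + 2*W
M(H) = (1 + H)*(6 + H/5) (M(H) = (H/5 + 2*3)*((-1 - 1*(-2)) + H) = (H*(1/5) + 6)*((-1 + 2) + H) = (H/5 + 6)*(1 + H) = (6 + H/5)*(1 + H) = (1 + H)*(6 + H/5))
B(-218, -95) - (-34015)/M(-177) = (6 - 95)**2 - (-34015)/((1 - 177)*(30 - 177)/5) = (-89)**2 - (-34015)/((1/5)*(-176)*(-147)) = 7921 - (-34015)/25872/5 = 7921 - (-34015)*5/25872 = 7921 - 1*(-170075/25872) = 7921 + 170075/25872 = 205102187/25872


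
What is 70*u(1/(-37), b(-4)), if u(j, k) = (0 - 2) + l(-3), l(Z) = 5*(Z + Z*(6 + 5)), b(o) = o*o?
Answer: -12740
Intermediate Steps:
b(o) = o²
l(Z) = 60*Z (l(Z) = 5*(Z + Z*11) = 5*(Z + 11*Z) = 5*(12*Z) = 60*Z)
u(j, k) = -182 (u(j, k) = (0 - 2) + 60*(-3) = -2 - 180 = -182)
70*u(1/(-37), b(-4)) = 70*(-182) = -12740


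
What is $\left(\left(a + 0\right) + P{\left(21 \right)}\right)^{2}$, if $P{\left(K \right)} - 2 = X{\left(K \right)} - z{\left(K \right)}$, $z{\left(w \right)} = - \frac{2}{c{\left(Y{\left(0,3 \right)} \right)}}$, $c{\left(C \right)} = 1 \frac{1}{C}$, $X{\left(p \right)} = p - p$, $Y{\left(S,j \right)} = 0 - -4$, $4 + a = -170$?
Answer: $26896$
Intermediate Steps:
$a = -174$ ($a = -4 - 170 = -174$)
$Y{\left(S,j \right)} = 4$ ($Y{\left(S,j \right)} = 0 + 4 = 4$)
$X{\left(p \right)} = 0$
$c{\left(C \right)} = \frac{1}{C}$
$z{\left(w \right)} = -8$ ($z{\left(w \right)} = - \frac{2}{\frac{1}{4}} = - 2 \frac{1}{\frac{1}{4}} = \left(-2\right) 4 = -8$)
$P{\left(K \right)} = 10$ ($P{\left(K \right)} = 2 + \left(0 - -8\right) = 2 + \left(0 + 8\right) = 2 + 8 = 10$)
$\left(\left(a + 0\right) + P{\left(21 \right)}\right)^{2} = \left(\left(-174 + 0\right) + 10\right)^{2} = \left(-174 + 10\right)^{2} = \left(-164\right)^{2} = 26896$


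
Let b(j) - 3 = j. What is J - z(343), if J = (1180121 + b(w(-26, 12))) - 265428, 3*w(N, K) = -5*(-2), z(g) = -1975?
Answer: 2750023/3 ≈ 9.1667e+5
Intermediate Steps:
w(N, K) = 10/3 (w(N, K) = (-5*(-2))/3 = (⅓)*10 = 10/3)
b(j) = 3 + j
J = 2744098/3 (J = (1180121 + (3 + 10/3)) - 265428 = (1180121 + 19/3) - 265428 = 3540382/3 - 265428 = 2744098/3 ≈ 9.1470e+5)
J - z(343) = 2744098/3 - 1*(-1975) = 2744098/3 + 1975 = 2750023/3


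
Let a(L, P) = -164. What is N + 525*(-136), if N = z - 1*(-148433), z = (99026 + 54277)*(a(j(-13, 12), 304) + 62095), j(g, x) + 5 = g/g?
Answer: 9494285126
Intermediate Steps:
j(g, x) = -4 (j(g, x) = -5 + g/g = -5 + 1 = -4)
z = 9494208093 (z = (99026 + 54277)*(-164 + 62095) = 153303*61931 = 9494208093)
N = 9494356526 (N = 9494208093 - 1*(-148433) = 9494208093 + 148433 = 9494356526)
N + 525*(-136) = 9494356526 + 525*(-136) = 9494356526 - 71400 = 9494285126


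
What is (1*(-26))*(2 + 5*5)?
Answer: -702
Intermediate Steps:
(1*(-26))*(2 + 5*5) = -26*(2 + 25) = -26*27 = -702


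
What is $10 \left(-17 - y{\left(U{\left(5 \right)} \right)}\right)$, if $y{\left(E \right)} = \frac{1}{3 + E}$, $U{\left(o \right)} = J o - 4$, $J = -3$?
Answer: $- \frac{1355}{8} \approx -169.38$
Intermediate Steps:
$U{\left(o \right)} = -4 - 3 o$ ($U{\left(o \right)} = - 3 o - 4 = -4 - 3 o$)
$10 \left(-17 - y{\left(U{\left(5 \right)} \right)}\right) = 10 \left(-17 - \frac{1}{3 - 19}\right) = 10 \left(-17 - \frac{1}{-16}\right) = 10 \left(-17 - - \frac{1}{16}\right) = 10 \left(-17 + \frac{1}{16}\right) = 10 \left(- \frac{271}{16}\right) = - \frac{1355}{8}$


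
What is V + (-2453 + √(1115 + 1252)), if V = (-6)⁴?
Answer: -1157 + 3*√263 ≈ -1108.3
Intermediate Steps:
V = 1296
V + (-2453 + √(1115 + 1252)) = 1296 + (-2453 + √(1115 + 1252)) = 1296 + (-2453 + √2367) = 1296 + (-2453 + 3*√263) = -1157 + 3*√263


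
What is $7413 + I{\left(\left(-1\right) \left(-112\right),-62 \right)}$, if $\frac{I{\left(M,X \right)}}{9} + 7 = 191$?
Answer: $9069$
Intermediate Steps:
$I{\left(M,X \right)} = 1656$ ($I{\left(M,X \right)} = -63 + 9 \cdot 191 = -63 + 1719 = 1656$)
$7413 + I{\left(\left(-1\right) \left(-112\right),-62 \right)} = 7413 + 1656 = 9069$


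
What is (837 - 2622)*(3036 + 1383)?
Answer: -7887915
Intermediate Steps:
(837 - 2622)*(3036 + 1383) = -1785*4419 = -7887915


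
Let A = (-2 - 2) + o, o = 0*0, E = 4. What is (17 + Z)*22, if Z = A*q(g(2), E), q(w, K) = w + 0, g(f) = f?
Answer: 198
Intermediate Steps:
o = 0
q(w, K) = w
A = -4 (A = (-2 - 2) + 0 = -4 + 0 = -4)
Z = -8 (Z = -4*2 = -8)
(17 + Z)*22 = (17 - 8)*22 = 9*22 = 198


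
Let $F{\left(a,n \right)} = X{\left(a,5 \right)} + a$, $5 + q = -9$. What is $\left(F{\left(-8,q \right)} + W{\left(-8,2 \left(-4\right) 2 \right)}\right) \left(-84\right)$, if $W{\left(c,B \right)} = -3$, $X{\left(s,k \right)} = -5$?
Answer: $1344$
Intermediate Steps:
$q = -14$ ($q = -5 - 9 = -14$)
$F{\left(a,n \right)} = -5 + a$
$\left(F{\left(-8,q \right)} + W{\left(-8,2 \left(-4\right) 2 \right)}\right) \left(-84\right) = \left(\left(-5 - 8\right) - 3\right) \left(-84\right) = \left(-13 - 3\right) \left(-84\right) = \left(-16\right) \left(-84\right) = 1344$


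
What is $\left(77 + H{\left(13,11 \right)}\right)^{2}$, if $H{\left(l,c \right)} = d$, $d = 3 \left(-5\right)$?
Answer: $3844$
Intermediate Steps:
$d = -15$
$H{\left(l,c \right)} = -15$
$\left(77 + H{\left(13,11 \right)}\right)^{2} = \left(77 - 15\right)^{2} = 62^{2} = 3844$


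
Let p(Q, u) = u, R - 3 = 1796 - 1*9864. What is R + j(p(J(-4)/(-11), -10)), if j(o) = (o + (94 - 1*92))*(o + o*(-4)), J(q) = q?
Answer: -8305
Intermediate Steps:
R = -8065 (R = 3 + (1796 - 1*9864) = 3 + (1796 - 9864) = 3 - 8068 = -8065)
j(o) = -3*o*(2 + o) (j(o) = (o + (94 - 92))*(o - 4*o) = (o + 2)*(-3*o) = (2 + o)*(-3*o) = -3*o*(2 + o))
R + j(p(J(-4)/(-11), -10)) = -8065 - 3*(-10)*(2 - 10) = -8065 - 3*(-10)*(-8) = -8065 - 240 = -8305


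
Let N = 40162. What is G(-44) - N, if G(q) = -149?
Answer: -40311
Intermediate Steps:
G(-44) - N = -149 - 1*40162 = -149 - 40162 = -40311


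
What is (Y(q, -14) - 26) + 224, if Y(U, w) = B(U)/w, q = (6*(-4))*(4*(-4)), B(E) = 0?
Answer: 198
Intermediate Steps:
q = 384 (q = -24*(-16) = 384)
Y(U, w) = 0 (Y(U, w) = 0/w = 0)
(Y(q, -14) - 26) + 224 = (0 - 26) + 224 = -26 + 224 = 198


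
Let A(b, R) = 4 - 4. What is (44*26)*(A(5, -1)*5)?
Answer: 0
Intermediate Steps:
A(b, R) = 0
(44*26)*(A(5, -1)*5) = (44*26)*(0*5) = 1144*0 = 0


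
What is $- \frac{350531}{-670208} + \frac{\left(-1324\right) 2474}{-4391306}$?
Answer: $\frac{1867303061647}{1471544205824} \approx 1.2689$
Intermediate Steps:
$- \frac{350531}{-670208} + \frac{\left(-1324\right) 2474}{-4391306} = \left(-350531\right) \left(- \frac{1}{670208}\right) - - \frac{1637788}{2195653} = \frac{350531}{670208} + \frac{1637788}{2195653} = \frac{1867303061647}{1471544205824}$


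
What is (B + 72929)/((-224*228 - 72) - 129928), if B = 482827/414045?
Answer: -3774546329/9371494530 ≈ -0.40277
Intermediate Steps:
B = 482827/414045 (B = 482827*(1/414045) = 482827/414045 ≈ 1.1661)
(B + 72929)/((-224*228 - 72) - 129928) = (482827/414045 + 72929)/((-224*228 - 72) - 129928) = 30196370632/(414045*((-51072 - 72) - 129928)) = 30196370632/(414045*(-51144 - 129928)) = (30196370632/414045)/(-181072) = (30196370632/414045)*(-1/181072) = -3774546329/9371494530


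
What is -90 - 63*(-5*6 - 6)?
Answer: 2178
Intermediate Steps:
-90 - 63*(-5*6 - 6) = -90 - 63*(-30 - 6) = -90 - 63*(-36) = -90 + 2268 = 2178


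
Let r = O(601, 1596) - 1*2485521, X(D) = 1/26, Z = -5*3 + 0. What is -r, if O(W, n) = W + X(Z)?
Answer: 64607919/26 ≈ 2.4849e+6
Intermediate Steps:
Z = -15 (Z = -15 + 0 = -15)
X(D) = 1/26
O(W, n) = 1/26 + W (O(W, n) = W + 1/26 = 1/26 + W)
r = -64607919/26 (r = (1/26 + 601) - 1*2485521 = 15627/26 - 2485521 = -64607919/26 ≈ -2.4849e+6)
-r = -1*(-64607919/26) = 64607919/26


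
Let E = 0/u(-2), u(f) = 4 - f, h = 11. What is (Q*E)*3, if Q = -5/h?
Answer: 0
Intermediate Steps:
Q = -5/11 ≈ -0.45455
E = 0 (E = 0/(4 - 1*(-2)) = 0/(4 + 2) = 0/6 = 0*(⅙) = 0)
(Q*E)*3 = -5/11*0*3 = 0*3 = 0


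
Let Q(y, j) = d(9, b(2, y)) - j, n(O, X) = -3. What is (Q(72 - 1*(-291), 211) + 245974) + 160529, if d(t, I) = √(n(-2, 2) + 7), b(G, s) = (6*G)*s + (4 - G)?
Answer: 406294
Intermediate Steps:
b(G, s) = 4 - G + 6*G*s (b(G, s) = 6*G*s + (4 - G) = 4 - G + 6*G*s)
d(t, I) = 2 (d(t, I) = √(-3 + 7) = √4 = 2)
Q(y, j) = 2 - j
(Q(72 - 1*(-291), 211) + 245974) + 160529 = ((2 - 1*211) + 245974) + 160529 = ((2 - 211) + 245974) + 160529 = (-209 + 245974) + 160529 = 245765 + 160529 = 406294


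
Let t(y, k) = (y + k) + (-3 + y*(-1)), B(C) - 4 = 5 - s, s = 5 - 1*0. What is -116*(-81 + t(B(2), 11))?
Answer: 8468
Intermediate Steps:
s = 5 (s = 5 + 0 = 5)
B(C) = 4 (B(C) = 4 + (5 - 1*5) = 4 + (5 - 5) = 4 + 0 = 4)
t(y, k) = -3 + k (t(y, k) = (k + y) + (-3 - y) = -3 + k)
-116*(-81 + t(B(2), 11)) = -116*(-81 + (-3 + 11)) = -116*(-81 + 8) = -116*(-73) = 8468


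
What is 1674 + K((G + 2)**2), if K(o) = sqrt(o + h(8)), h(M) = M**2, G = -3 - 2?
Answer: 1674 + sqrt(73) ≈ 1682.5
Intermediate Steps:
G = -5
K(o) = sqrt(64 + o) (K(o) = sqrt(o + 8**2) = sqrt(o + 64) = sqrt(64 + o))
1674 + K((G + 2)**2) = 1674 + sqrt(64 + (-5 + 2)**2) = 1674 + sqrt(64 + (-3)**2) = 1674 + sqrt(64 + 9) = 1674 + sqrt(73)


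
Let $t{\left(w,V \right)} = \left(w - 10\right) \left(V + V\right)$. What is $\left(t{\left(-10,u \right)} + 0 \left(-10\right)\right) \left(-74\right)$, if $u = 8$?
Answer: $23680$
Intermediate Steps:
$t{\left(w,V \right)} = 2 V \left(-10 + w\right)$ ($t{\left(w,V \right)} = \left(-10 + w\right) 2 V = 2 V \left(-10 + w\right)$)
$\left(t{\left(-10,u \right)} + 0 \left(-10\right)\right) \left(-74\right) = \left(2 \cdot 8 \left(-10 - 10\right) + 0 \left(-10\right)\right) \left(-74\right) = \left(2 \cdot 8 \left(-20\right) + 0\right) \left(-74\right) = \left(-320 + 0\right) \left(-74\right) = \left(-320\right) \left(-74\right) = 23680$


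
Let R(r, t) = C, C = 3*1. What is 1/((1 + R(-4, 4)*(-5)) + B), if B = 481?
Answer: 1/467 ≈ 0.0021413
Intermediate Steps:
C = 3
R(r, t) = 3
1/((1 + R(-4, 4)*(-5)) + B) = 1/((1 + 3*(-5)) + 481) = 1/((1 - 15) + 481) = 1/(-14 + 481) = 1/467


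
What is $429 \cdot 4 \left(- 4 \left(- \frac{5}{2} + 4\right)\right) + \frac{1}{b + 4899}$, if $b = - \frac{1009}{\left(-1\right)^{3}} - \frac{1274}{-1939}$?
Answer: $- \frac{16851442331}{1636698} \approx -10296.0$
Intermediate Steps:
$b = \frac{279675}{277}$ ($b = - \frac{1009}{-1} - - \frac{182}{277} = \left(-1009\right) \left(-1\right) + \frac{182}{277} = 1009 + \frac{182}{277} = \frac{279675}{277} \approx 1009.7$)
$429 \cdot 4 \left(- 4 \left(- \frac{5}{2} + 4\right)\right) + \frac{1}{b + 4899} = 429 \cdot 4 \left(- 4 \left(- \frac{5}{2} + 4\right)\right) + \frac{1}{\frac{279675}{277} + 4899} = 429 \cdot 4 \left(- 4 \left(\left(-5\right) \frac{1}{2} + 4\right)\right) + \frac{1}{\frac{1636698}{277}} = 429 \cdot 4 \left(- 4 \left(- \frac{5}{2} + 4\right)\right) + \frac{277}{1636698} = 429 \cdot 4 \left(\left(-4\right) \frac{3}{2}\right) + \frac{277}{1636698} = 429 \cdot 4 \left(-6\right) + \frac{277}{1636698} = 429 \left(-24\right) + \frac{277}{1636698} = -10296 + \frac{277}{1636698} = - \frac{16851442331}{1636698}$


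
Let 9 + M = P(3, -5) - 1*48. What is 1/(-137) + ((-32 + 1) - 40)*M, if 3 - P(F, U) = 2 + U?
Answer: 496076/137 ≈ 3621.0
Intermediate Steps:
P(F, U) = 1 - U (P(F, U) = 3 - (2 + U) = 3 + (-2 - U) = 1 - U)
M = -51 (M = -9 + ((1 - 1*(-5)) - 1*48) = -9 + ((1 + 5) - 48) = -9 + (6 - 48) = -9 - 42 = -51)
1/(-137) + ((-32 + 1) - 40)*M = 1/(-137) + ((-32 + 1) - 40)*(-51) = -1/137 + (-31 - 40)*(-51) = -1/137 - 71*(-51) = -1/137 + 3621 = 496076/137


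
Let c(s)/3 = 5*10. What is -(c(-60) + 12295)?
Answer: -12445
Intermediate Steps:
c(s) = 150 (c(s) = 3*(5*10) = 3*50 = 150)
-(c(-60) + 12295) = -(150 + 12295) = -1*12445 = -12445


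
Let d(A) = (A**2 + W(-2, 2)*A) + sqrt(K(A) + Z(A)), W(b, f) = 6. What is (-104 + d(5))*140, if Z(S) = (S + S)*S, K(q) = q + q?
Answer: -6860 + 280*sqrt(15) ≈ -5775.6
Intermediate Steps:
K(q) = 2*q
Z(S) = 2*S**2 (Z(S) = (2*S)*S = 2*S**2)
d(A) = A**2 + sqrt(2*A + 2*A**2) + 6*A (d(A) = (A**2 + 6*A) + sqrt(2*A + 2*A**2) = A**2 + sqrt(2*A + 2*A**2) + 6*A)
(-104 + d(5))*140 = (-104 + (5**2 + 6*5 + sqrt(2)*sqrt(5*(1 + 5))))*140 = (-104 + (25 + 30 + sqrt(2)*sqrt(5*6)))*140 = (-104 + (25 + 30 + sqrt(2)*sqrt(30)))*140 = (-104 + (25 + 30 + 2*sqrt(15)))*140 = (-104 + (55 + 2*sqrt(15)))*140 = (-49 + 2*sqrt(15))*140 = -6860 + 280*sqrt(15)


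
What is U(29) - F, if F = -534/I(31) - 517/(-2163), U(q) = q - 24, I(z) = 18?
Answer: 74467/2163 ≈ 34.428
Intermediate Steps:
U(q) = -24 + q
F = -63652/2163 (F = -534/18 - 517/(-2163) = -534*1/18 - 517*(-1/2163) = -89/3 + 517/2163 = -63652/2163 ≈ -29.428)
U(29) - F = (-24 + 29) - 1*(-63652/2163) = 5 + 63652/2163 = 74467/2163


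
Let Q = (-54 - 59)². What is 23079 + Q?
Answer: 35848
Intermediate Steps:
Q = 12769 (Q = (-113)² = 12769)
23079 + Q = 23079 + 12769 = 35848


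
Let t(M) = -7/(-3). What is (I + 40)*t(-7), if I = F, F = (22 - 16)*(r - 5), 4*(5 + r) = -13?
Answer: -553/6 ≈ -92.167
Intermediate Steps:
t(M) = 7/3 (t(M) = -7*(-⅓) = 7/3)
r = -33/4 (r = -5 + (¼)*(-13) = -5 - 13/4 = -33/4 ≈ -8.2500)
F = -159/2 (F = (22 - 16)*(-33/4 - 5) = 6*(-53/4) = -159/2 ≈ -79.500)
I = -159/2 ≈ -79.500
(I + 40)*t(-7) = (-159/2 + 40)*(7/3) = -79/2*7/3 = -553/6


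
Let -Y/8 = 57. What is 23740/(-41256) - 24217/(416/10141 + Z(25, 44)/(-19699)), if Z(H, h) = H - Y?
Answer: -49896789535764547/34211156382 ≈ -1.4585e+6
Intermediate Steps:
Y = -456 (Y = -8*57 = -456)
Z(H, h) = 456 + H (Z(H, h) = H - 1*(-456) = H + 456 = 456 + H)
23740/(-41256) - 24217/(416/10141 + Z(25, 44)/(-19699)) = 23740/(-41256) - 24217/(416/10141 + (456 + 25)/(-19699)) = 23740*(-1/41256) - 24217/(416*(1/10141) + 481*(-1/19699)) = -5935/10314 - 24217/(416/10141 - 481/19699) = -5935/10314 - 24217/3316963/199767559 = -5935/10314 - 24217*199767559/3316963 = -5935/10314 - 4837770976303/3316963 = -49896789535764547/34211156382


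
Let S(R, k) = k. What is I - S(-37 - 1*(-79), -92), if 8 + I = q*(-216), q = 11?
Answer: -2292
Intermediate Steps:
I = -2384 (I = -8 + 11*(-216) = -8 - 2376 = -2384)
I - S(-37 - 1*(-79), -92) = -2384 - 1*(-92) = -2384 + 92 = -2292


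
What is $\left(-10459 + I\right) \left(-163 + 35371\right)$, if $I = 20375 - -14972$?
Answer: $876256704$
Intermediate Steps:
$I = 35347$ ($I = 20375 + 14972 = 35347$)
$\left(-10459 + I\right) \left(-163 + 35371\right) = \left(-10459 + 35347\right) \left(-163 + 35371\right) = 24888 \cdot 35208 = 876256704$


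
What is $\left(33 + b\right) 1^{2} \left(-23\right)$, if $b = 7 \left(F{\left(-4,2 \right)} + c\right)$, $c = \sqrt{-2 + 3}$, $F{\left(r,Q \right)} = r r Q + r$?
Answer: $-5428$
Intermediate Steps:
$F{\left(r,Q \right)} = r + Q r^{2}$ ($F{\left(r,Q \right)} = r^{2} Q + r = Q r^{2} + r = r + Q r^{2}$)
$c = 1$ ($c = \sqrt{1} = 1$)
$b = 203$ ($b = 7 \left(- 4 \left(1 + 2 \left(-4\right)\right) + 1\right) = 7 \left(- 4 \left(1 - 8\right) + 1\right) = 7 \left(\left(-4\right) \left(-7\right) + 1\right) = 7 \left(28 + 1\right) = 7 \cdot 29 = 203$)
$\left(33 + b\right) 1^{2} \left(-23\right) = \left(33 + 203\right) 1^{2} \left(-23\right) = 236 \cdot 1 \left(-23\right) = 236 \left(-23\right) = -5428$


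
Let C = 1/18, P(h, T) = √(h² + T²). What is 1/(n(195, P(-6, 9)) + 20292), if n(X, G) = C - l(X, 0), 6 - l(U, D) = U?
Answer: 18/368659 ≈ 4.8826e-5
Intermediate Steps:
l(U, D) = 6 - U
P(h, T) = √(T² + h²)
C = 1/18 ≈ 0.055556
n(X, G) = -107/18 + X (n(X, G) = 1/18 - (6 - X) = 1/18 + (-6 + X) = -107/18 + X)
1/(n(195, P(-6, 9)) + 20292) = 1/((-107/18 + 195) + 20292) = 1/(3403/18 + 20292) = 1/(368659/18) = 18/368659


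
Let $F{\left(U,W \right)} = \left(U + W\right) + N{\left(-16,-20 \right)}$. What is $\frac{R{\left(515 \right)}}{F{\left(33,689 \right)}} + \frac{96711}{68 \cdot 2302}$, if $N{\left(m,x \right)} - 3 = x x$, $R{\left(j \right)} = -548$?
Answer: $\frac{23018147}{176103000} \approx 0.13071$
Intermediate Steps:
$N{\left(m,x \right)} = 3 + x^{2}$ ($N{\left(m,x \right)} = 3 + x x = 3 + x^{2}$)
$F{\left(U,W \right)} = 403 + U + W$ ($F{\left(U,W \right)} = \left(U + W\right) + \left(3 + \left(-20\right)^{2}\right) = \left(U + W\right) + \left(3 + 400\right) = \left(U + W\right) + 403 = 403 + U + W$)
$\frac{R{\left(515 \right)}}{F{\left(33,689 \right)}} + \frac{96711}{68 \cdot 2302} = - \frac{548}{403 + 33 + 689} + \frac{96711}{68 \cdot 2302} = - \frac{548}{1125} + \frac{96711}{156536} = \frac{23018147}{176103000}$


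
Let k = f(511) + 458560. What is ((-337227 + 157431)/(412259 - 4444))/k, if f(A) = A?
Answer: -179796/187216039865 ≈ -9.6037e-7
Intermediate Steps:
k = 459071 (k = 511 + 458560 = 459071)
((-337227 + 157431)/(412259 - 4444))/k = ((-337227 + 157431)/(412259 - 4444))/459071 = -179796/407815*(1/459071) = -179796*1/407815*(1/459071) = -179796/407815*1/459071 = -179796/187216039865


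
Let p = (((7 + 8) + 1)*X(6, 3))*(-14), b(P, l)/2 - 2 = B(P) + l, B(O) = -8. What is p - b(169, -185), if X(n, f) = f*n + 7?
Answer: -5218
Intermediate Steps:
X(n, f) = 7 + f*n
b(P, l) = -12 + 2*l (b(P, l) = 4 + 2*(-8 + l) = 4 + (-16 + 2*l) = -12 + 2*l)
p = -5600 (p = (((7 + 8) + 1)*(7 + 3*6))*(-14) = ((15 + 1)*(7 + 18))*(-14) = (16*25)*(-14) = 400*(-14) = -5600)
p - b(169, -185) = -5600 - (-12 + 2*(-185)) = -5600 - (-12 - 370) = -5600 - 1*(-382) = -5600 + 382 = -5218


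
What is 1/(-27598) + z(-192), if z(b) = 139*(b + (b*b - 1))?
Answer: 140674429861/27598 ≈ 5.0973e+6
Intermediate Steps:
z(b) = -139 + 139*b + 139*b**2 (z(b) = 139*(b + (b**2 - 1)) = 139*(b + (-1 + b**2)) = 139*(-1 + b + b**2) = -139 + 139*b + 139*b**2)
1/(-27598) + z(-192) = 1/(-27598) + (-139 + 139*(-192) + 139*(-192)**2) = -1/27598 + (-139 - 26688 + 139*36864) = -1/27598 + (-139 - 26688 + 5124096) = -1/27598 + 5097269 = 140674429861/27598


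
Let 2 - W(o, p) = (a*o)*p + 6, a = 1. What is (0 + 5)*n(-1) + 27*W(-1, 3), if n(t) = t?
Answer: -32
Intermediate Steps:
W(o, p) = -4 - o*p (W(o, p) = 2 - ((1*o)*p + 6) = 2 - (o*p + 6) = 2 - (6 + o*p) = 2 + (-6 - o*p) = -4 - o*p)
(0 + 5)*n(-1) + 27*W(-1, 3) = (0 + 5)*(-1) + 27*(-4 - 1*(-1)*3) = 5*(-1) + 27*(-4 + 3) = -5 + 27*(-1) = -5 - 27 = -32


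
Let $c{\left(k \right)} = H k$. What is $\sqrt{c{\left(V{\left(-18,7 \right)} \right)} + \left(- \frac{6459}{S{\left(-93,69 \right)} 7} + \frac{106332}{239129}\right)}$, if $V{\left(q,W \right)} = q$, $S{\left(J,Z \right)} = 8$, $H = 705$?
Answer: $\frac{3 i \sqrt{63784338730236586}}{6695612} \approx 113.16 i$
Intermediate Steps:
$c{\left(k \right)} = 705 k$
$\sqrt{c{\left(V{\left(-18,7 \right)} \right)} + \left(- \frac{6459}{S{\left(-93,69 \right)} 7} + \frac{106332}{239129}\right)} = \sqrt{705 \left(-18\right) + \left(- \frac{6459}{8 \cdot 7} + \frac{106332}{239129}\right)} = \sqrt{-12690 + \left(- \frac{6459}{56} + 106332 \cdot \frac{1}{239129}\right)} = \sqrt{-12690 + \left(\left(-6459\right) \frac{1}{56} + \frac{106332}{239129}\right)} = \sqrt{-12690 + \left(- \frac{6459}{56} + \frac{106332}{239129}\right)} = \sqrt{-12690 - \frac{1538579619}{13391224}} = \sqrt{- \frac{171473212179}{13391224}} = \frac{3 i \sqrt{63784338730236586}}{6695612}$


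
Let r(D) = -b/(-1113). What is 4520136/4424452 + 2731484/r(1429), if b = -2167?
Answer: -3362737798579518/2396946871 ≈ -1.4029e+6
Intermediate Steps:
r(D) = -2167/1113 (r(D) = -1*(-2167)/(-1113) = 2167*(-1/1113) = -2167/1113)
4520136/4424452 + 2731484/r(1429) = 4520136/4424452 + 2731484/(-2167/1113) = 4520136*(1/4424452) + 2731484*(-1113/2167) = 1130034/1106113 - 3040141692/2167 = -3362737798579518/2396946871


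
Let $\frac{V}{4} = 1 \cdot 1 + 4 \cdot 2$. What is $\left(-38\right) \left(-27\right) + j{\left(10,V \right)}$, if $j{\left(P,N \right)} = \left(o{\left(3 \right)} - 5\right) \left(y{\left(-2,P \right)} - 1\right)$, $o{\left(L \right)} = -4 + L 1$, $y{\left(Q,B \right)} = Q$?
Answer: $1044$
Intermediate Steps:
$V = 36$ ($V = 4 \left(1 \cdot 1 + 4 \cdot 2\right) = 4 \left(1 + 8\right) = 4 \cdot 9 = 36$)
$o{\left(L \right)} = -4 + L$
$j{\left(P,N \right)} = 18$ ($j{\left(P,N \right)} = \left(\left(-4 + 3\right) - 5\right) \left(-2 - 1\right) = \left(-1 - 5\right) \left(-3\right) = \left(-6\right) \left(-3\right) = 18$)
$\left(-38\right) \left(-27\right) + j{\left(10,V \right)} = \left(-38\right) \left(-27\right) + 18 = 1026 + 18 = 1044$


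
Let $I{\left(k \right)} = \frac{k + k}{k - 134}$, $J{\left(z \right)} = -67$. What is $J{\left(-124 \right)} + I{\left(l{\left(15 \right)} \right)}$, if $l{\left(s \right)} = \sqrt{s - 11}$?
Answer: $- \frac{2212}{33} \approx -67.03$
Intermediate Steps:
$l{\left(s \right)} = \sqrt{-11 + s}$
$I{\left(k \right)} = \frac{2 k}{-134 + k}$
$J{\left(-124 \right)} + I{\left(l{\left(15 \right)} \right)} = -67 + \frac{2 \sqrt{-11 + 15}}{-134 + \sqrt{-11 + 15}} = -67 + \frac{2 \sqrt{4}}{-134 + \sqrt{4}} = -67 + 2 \cdot 2 \frac{1}{-134 + 2} = -67 + 2 \cdot 2 \frac{1}{-132} = -67 + 2 \cdot 2 \left(- \frac{1}{132}\right) = -67 - \frac{1}{33} = - \frac{2212}{33}$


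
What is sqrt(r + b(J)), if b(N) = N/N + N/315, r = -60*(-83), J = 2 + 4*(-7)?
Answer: sqrt(54914615)/105 ≈ 70.576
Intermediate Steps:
J = -26 (J = 2 - 28 = -26)
r = 4980
b(N) = 1 + N/315 (b(N) = 1 + N*(1/315) = 1 + N/315)
sqrt(r + b(J)) = sqrt(4980 + (1 + (1/315)*(-26))) = sqrt(4980 + (1 - 26/315)) = sqrt(4980 + 289/315) = sqrt(1568989/315) = sqrt(54914615)/105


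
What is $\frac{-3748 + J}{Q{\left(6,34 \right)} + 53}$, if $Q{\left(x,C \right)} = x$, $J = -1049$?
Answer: $- \frac{4797}{59} \approx -81.305$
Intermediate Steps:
$\frac{-3748 + J}{Q{\left(6,34 \right)} + 53} = \frac{-3748 - 1049}{6 + 53} = - \frac{4797}{59}$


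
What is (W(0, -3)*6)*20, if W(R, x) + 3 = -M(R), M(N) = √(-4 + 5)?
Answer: -480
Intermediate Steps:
M(N) = 1 (M(N) = √1 = 1)
W(R, x) = -4 (W(R, x) = -3 - 1*1 = -3 - 1 = -4)
(W(0, -3)*6)*20 = -4*6*20 = -24*20 = -480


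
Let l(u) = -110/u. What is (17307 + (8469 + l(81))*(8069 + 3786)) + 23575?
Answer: 8134406987/81 ≈ 1.0042e+8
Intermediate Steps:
(17307 + (8469 + l(81))*(8069 + 3786)) + 23575 = (17307 + (8469 - 110/81)*(8069 + 3786)) + 23575 = (17307 + (8469 - 110*1/81)*11855) + 23575 = (17307 + (8469 - 110/81)*11855) + 23575 = (17307 + (685879/81)*11855) + 23575 = (17307 + 8131095545/81) + 23575 = 8132497412/81 + 23575 = 8134406987/81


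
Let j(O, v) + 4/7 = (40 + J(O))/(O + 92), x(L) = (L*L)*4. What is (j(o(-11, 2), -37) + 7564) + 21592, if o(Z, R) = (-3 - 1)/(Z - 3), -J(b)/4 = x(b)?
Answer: 65921372/2261 ≈ 29156.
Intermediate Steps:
x(L) = 4*L² (x(L) = L²*4 = 4*L²)
J(b) = -16*b²
o(Z, R) = -4/(-3 + Z)
j(O, v) = -4/7 + (40 - 16*O²)/(92 + O) (j(O, v) = -4/7 + (40 - 16*O²)/(O + 92) = -4/7 + (40 - 16*O²)/(92 + O))
(j(o(-11, 2), -37) + 7564) + 21592 = (4*(-22 - (-4)/(-3 - 11) - 28*16/(-3 - 11)²)/(7*(92 - 4/(-3 - 11))) + 7564) + 21592 = (4*(-22 - (-4)/(-14) - 28*(-4/(-14))²)/(7*(92 - 4/(-14))) + 7564) + 21592 = (4*(-22 - (-4)*(-1)/14 - 28*(-4*(-1/14))²)/(7*(92 - 4*(-1/14))) + 7564) + 21592 = (4*(-22 - 1*2/7 - 28*(2/7)²)/(7*(92 + 2/7)) + 7564) + 21592 = (4*(-22 - 2/7 - 28*4/49)/(7*(646/7)) + 7564) + 21592 = ((4/7)*(7/646)*(-22 - 2/7 - 16/7) + 7564) + 21592 = ((4/7)*(7/646)*(-172/7) + 7564) + 21592 = (-344/2261 + 7564) + 21592 = 17101860/2261 + 21592 = 65921372/2261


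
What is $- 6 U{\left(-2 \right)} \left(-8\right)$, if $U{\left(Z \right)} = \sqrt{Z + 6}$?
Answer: $96$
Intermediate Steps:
$U{\left(Z \right)} = \sqrt{6 + Z}$
$- 6 U{\left(-2 \right)} \left(-8\right) = - 6 \sqrt{6 - 2} \left(-8\right) = - 6 \sqrt{4} \left(-8\right) = \left(-6\right) 2 \left(-8\right) = \left(-12\right) \left(-8\right) = 96$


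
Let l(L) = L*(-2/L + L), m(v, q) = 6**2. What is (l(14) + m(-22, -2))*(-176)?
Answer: -40480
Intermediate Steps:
m(v, q) = 36
l(L) = L*(L - 2/L)
(l(14) + m(-22, -2))*(-176) = ((-2 + 14**2) + 36)*(-176) = ((-2 + 196) + 36)*(-176) = (194 + 36)*(-176) = 230*(-176) = -40480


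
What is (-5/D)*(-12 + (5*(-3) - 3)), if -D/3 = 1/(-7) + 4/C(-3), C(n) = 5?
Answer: -1750/23 ≈ -76.087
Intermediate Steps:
D = -69/35 (D = -3*(1/(-7) + 4/5) = -3*(1*(-⅐) + 4*(⅕)) = -3*(-⅐ + ⅘) = -3*23/35 = -69/35 ≈ -1.9714)
(-5/D)*(-12 + (5*(-3) - 3)) = (-5/(-69/35))*(-12 + (5*(-3) - 3)) = (-5*(-35/69))*(-12 + (-15 - 3)) = 175*(-12 - 18)/69 = (175/69)*(-30) = -1750/23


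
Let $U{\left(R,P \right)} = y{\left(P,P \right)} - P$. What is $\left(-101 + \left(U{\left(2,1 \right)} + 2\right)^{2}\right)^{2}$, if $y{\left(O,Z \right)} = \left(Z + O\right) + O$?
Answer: $7225$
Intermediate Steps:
$y{\left(O,Z \right)} = Z + 2 O$ ($y{\left(O,Z \right)} = \left(O + Z\right) + O = Z + 2 O$)
$U{\left(R,P \right)} = 2 P$ ($U{\left(R,P \right)} = \left(P + 2 P\right) - P = 3 P - P = 2 P$)
$\left(-101 + \left(U{\left(2,1 \right)} + 2\right)^{2}\right)^{2} = \left(-101 + \left(2 \cdot 1 + 2\right)^{2}\right)^{2} = \left(-101 + \left(2 + 2\right)^{2}\right)^{2} = \left(-101 + 4^{2}\right)^{2} = \left(-101 + 16\right)^{2} = \left(-85\right)^{2} = 7225$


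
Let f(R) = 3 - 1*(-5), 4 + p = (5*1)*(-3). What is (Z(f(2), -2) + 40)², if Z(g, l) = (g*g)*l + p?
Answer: 11449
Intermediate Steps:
p = -19 (p = -4 + (5*1)*(-3) = -4 + 5*(-3) = -4 - 15 = -19)
f(R) = 8 (f(R) = 3 + 5 = 8)
Z(g, l) = -19 + l*g² (Z(g, l) = (g*g)*l - 19 = g²*l - 19 = l*g² - 19 = -19 + l*g²)
(Z(f(2), -2) + 40)² = ((-19 - 2*8²) + 40)² = ((-19 - 2*64) + 40)² = ((-19 - 128) + 40)² = (-147 + 40)² = (-107)² = 11449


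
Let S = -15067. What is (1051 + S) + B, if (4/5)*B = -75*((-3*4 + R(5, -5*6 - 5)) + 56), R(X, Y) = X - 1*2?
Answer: -73689/4 ≈ -18422.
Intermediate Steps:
R(X, Y) = -2 + X (R(X, Y) = X - 2 = -2 + X)
B = -17625/4 (B = 5*(-75*((-3*4 + (-2 + 5)) + 56))/4 = 5*(-75*((-12 + 3) + 56))/4 = 5*(-75*(-9 + 56))/4 = 5*(-75*47)/4 = (5/4)*(-3525) = -17625/4 ≈ -4406.3)
(1051 + S) + B = (1051 - 15067) - 17625/4 = -14016 - 17625/4 = -73689/4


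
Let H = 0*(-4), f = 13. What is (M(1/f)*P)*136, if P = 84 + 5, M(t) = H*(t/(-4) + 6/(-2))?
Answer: 0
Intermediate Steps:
H = 0
M(t) = 0 (M(t) = 0*(t/(-4) + 6/(-2)) = 0*(t*(-1/4) + 6*(-1/2)) = 0*(-t/4 - 3) = 0*(-3 - t/4) = 0)
P = 89
(M(1/f)*P)*136 = (0*89)*136 = 0*136 = 0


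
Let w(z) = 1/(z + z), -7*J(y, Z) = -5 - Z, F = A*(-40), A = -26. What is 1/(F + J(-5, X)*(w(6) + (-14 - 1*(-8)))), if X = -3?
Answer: 42/43609 ≈ 0.00096310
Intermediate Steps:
F = 1040 (F = -26*(-40) = 1040)
J(y, Z) = 5/7 + Z/7 (J(y, Z) = -(-5 - Z)/7 = 5/7 + Z/7)
w(z) = 1/(2*z)
1/(F + J(-5, X)*(w(6) + (-14 - 1*(-8)))) = 1/(1040 + (5/7 + (⅐)*(-3))*((½)/6 + (-14 - 1*(-8)))) = 1/(1040 + (5/7 - 3/7)*((½)*(⅙) + (-14 + 8))) = 1/(1040 + 2*(1/12 - 6)/7) = 1/(1040 + (2/7)*(-71/12)) = 1/(1040 - 71/42) = 1/(43609/42) = 42/43609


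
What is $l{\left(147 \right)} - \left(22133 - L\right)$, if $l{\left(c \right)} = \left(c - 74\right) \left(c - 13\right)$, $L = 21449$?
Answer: $9098$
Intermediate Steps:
$l{\left(c \right)} = \left(-74 + c\right) \left(-13 + c\right)$
$l{\left(147 \right)} - \left(22133 - L\right) = \left(962 + 147^{2} - 12789\right) - \left(22133 - 21449\right) = \left(962 + 21609 - 12789\right) - \left(22133 - 21449\right) = 9782 - 684 = 9098$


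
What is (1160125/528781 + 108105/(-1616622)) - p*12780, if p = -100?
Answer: 364162019161707915/284946332594 ≈ 1.2780e+6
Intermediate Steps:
(1160125/528781 + 108105/(-1616622)) - p*12780 = (1160125/528781 + 108105/(-1616622)) - (-100)*12780 = (1160125*(1/528781) + 108105*(-1/1616622)) - 1*(-1278000) = (1160125/528781 - 36035/538874) + 1278000 = 606106575915/284946332594 + 1278000 = 364162019161707915/284946332594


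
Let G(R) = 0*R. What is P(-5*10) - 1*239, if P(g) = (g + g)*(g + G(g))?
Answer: 4761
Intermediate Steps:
G(R) = 0
P(g) = 2*g² (P(g) = (g + g)*(g + 0) = (2*g)*g = 2*g²)
P(-5*10) - 1*239 = 2*(-5*10)² - 1*239 = 2*(-50)² - 239 = 2*2500 - 239 = 5000 - 239 = 4761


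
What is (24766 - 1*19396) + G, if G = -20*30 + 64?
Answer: 4834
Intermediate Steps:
G = -536 (G = -600 + 64 = -536)
(24766 - 1*19396) + G = (24766 - 1*19396) - 536 = (24766 - 19396) - 536 = 5370 - 536 = 4834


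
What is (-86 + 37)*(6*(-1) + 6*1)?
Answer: 0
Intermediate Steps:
(-86 + 37)*(6*(-1) + 6*1) = -49*(-6 + 6) = -49*0 = 0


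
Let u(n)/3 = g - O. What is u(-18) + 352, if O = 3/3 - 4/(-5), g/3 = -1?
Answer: 1688/5 ≈ 337.60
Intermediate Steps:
g = -3 (g = 3*(-1) = -3)
O = 9/5 (O = 3*(1/3) - 4*(-1/5) = 1 + 4/5 = 9/5 ≈ 1.8000)
u(n) = -72/5 (u(n) = 3*(-3 - 1*9/5) = 3*(-3 - 9/5) = 3*(-24/5) = -72/5)
u(-18) + 352 = -72/5 + 352 = 1688/5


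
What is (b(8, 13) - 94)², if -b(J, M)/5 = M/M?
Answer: 9801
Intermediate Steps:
b(J, M) = -5 (b(J, M) = -5*M/M = -5*1 = -5)
(b(8, 13) - 94)² = (-5 - 94)² = (-99)² = 9801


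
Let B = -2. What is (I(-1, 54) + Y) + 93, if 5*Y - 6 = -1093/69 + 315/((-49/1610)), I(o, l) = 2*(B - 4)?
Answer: -686884/345 ≈ -1991.0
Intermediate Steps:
I(o, l) = -12 (I(o, l) = 2*(-2 - 4) = 2*(-6) = -12)
Y = -714829/345 (Y = 6/5 + (-1093/69 + 315/((-49/1610)))/5 = 6/5 + (-1093*1/69 + 315/((-49*1/1610)))/5 = 6/5 + (-1093/69 + 315/(-7/230))/5 = 6/5 + (-1093/69 + 315*(-230/7))/5 = 6/5 + (-1093/69 - 10350)/5 = 6/5 + (⅕)*(-715243/69) = 6/5 - 715243/345 = -714829/345 ≈ -2072.0)
(I(-1, 54) + Y) + 93 = (-12 - 714829/345) + 93 = -718969/345 + 93 = -686884/345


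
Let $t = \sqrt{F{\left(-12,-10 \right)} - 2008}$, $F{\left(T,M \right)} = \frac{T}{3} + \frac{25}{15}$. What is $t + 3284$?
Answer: $3284 + \frac{i \sqrt{18093}}{3} \approx 3284.0 + 44.837 i$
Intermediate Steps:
$F{\left(T,M \right)} = \frac{5}{3} + \frac{T}{3}$ ($F{\left(T,M \right)} = T \frac{1}{3} + 25 \cdot \frac{1}{15} = \frac{T}{3} + \frac{5}{3} = \frac{5}{3} + \frac{T}{3}$)
$t = \frac{i \sqrt{18093}}{3}$ ($t = \sqrt{\left(\frac{5}{3} + \frac{1}{3} \left(-12\right)\right) - 2008} = \sqrt{\left(\frac{5}{3} - 4\right) - 2008} = \sqrt{- \frac{7}{3} - 2008} = \sqrt{- \frac{6031}{3}} = \frac{i \sqrt{18093}}{3} \approx 44.837 i$)
$t + 3284 = \frac{i \sqrt{18093}}{3} + 3284 = 3284 + \frac{i \sqrt{18093}}{3}$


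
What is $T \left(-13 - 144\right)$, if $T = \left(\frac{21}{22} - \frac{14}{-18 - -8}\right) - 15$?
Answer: $\frac{218387}{110} \approx 1985.3$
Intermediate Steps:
$T = - \frac{1391}{110}$ ($T = \left(21 \cdot \frac{1}{22} - \frac{14}{-18 + 8}\right) - 15 = \left(\frac{21}{22} - \frac{14}{-10}\right) - 15 = \left(\frac{21}{22} - - \frac{7}{5}\right) - 15 = \left(\frac{21}{22} + \frac{7}{5}\right) - 15 = \frac{259}{110} - 15 = - \frac{1391}{110} \approx -12.645$)
$T \left(-13 - 144\right) = - \frac{1391 \left(-13 - 144\right)}{110} = \left(- \frac{1391}{110}\right) \left(-157\right) = \frac{218387}{110}$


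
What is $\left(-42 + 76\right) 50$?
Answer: $1700$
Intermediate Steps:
$\left(-42 + 76\right) 50 = 34 \cdot 50 = 1700$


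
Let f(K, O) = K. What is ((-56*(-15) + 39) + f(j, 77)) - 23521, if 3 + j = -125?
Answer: -22770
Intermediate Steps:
j = -128 (j = -3 - 125 = -128)
((-56*(-15) + 39) + f(j, 77)) - 23521 = ((-56*(-15) + 39) - 128) - 23521 = ((840 + 39) - 128) - 23521 = (879 - 128) - 23521 = 751 - 23521 = -22770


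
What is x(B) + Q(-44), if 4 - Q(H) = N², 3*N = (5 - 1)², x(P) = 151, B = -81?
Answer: 1139/9 ≈ 126.56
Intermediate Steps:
N = 16/3 (N = (5 - 1)²/3 = (⅓)*4² = (⅓)*16 = 16/3 ≈ 5.3333)
Q(H) = -220/9 (Q(H) = 4 - (16/3)² = 4 - 1*256/9 = 4 - 256/9 = -220/9)
x(B) + Q(-44) = 151 - 220/9 = 1139/9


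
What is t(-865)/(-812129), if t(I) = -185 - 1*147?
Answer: 332/812129 ≈ 0.00040880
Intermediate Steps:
t(I) = -332 (t(I) = -185 - 147 = -332)
t(-865)/(-812129) = -332/(-812129) = -332*(-1/812129) = 332/812129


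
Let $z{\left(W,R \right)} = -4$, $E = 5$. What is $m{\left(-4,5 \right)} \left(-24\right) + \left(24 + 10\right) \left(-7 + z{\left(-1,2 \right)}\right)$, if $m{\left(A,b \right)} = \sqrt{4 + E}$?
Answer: $-446$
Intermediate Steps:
$m{\left(A,b \right)} = 3$ ($m{\left(A,b \right)} = \sqrt{4 + 5} = \sqrt{9} = 3$)
$m{\left(-4,5 \right)} \left(-24\right) + \left(24 + 10\right) \left(-7 + z{\left(-1,2 \right)}\right) = 3 \left(-24\right) + \left(24 + 10\right) \left(-7 - 4\right) = -72 + 34 \left(-11\right) = -72 - 374 = -446$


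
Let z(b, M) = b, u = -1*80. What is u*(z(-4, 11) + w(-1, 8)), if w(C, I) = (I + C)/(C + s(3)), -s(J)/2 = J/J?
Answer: 1520/3 ≈ 506.67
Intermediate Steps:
u = -80
s(J) = -2 (s(J) = -2*J/J = -2*1 = -2)
w(C, I) = (C + I)/(-2 + C) (w(C, I) = (I + C)/(C - 2) = (C + I)/(-2 + C))
u*(z(-4, 11) + w(-1, 8)) = -80*(-4 + (-1 + 8)/(-2 - 1)) = -80*(-4 + 7/(-3)) = -80*(-4 - ⅓*7) = -80*(-4 - 7/3) = -80*(-19/3) = 1520/3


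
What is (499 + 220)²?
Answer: 516961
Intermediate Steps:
(499 + 220)² = 719² = 516961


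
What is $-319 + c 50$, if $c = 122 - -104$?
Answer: $10981$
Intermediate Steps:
$c = 226$ ($c = 122 + 104 = 226$)
$-319 + c 50 = -319 + 226 \cdot 50 = -319 + 11300 = 10981$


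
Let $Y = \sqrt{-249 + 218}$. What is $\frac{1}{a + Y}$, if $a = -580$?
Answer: $- \frac{580}{336431} - \frac{i \sqrt{31}}{336431} \approx -0.001724 - 1.6549 \cdot 10^{-5} i$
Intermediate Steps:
$Y = i \sqrt{31}$ ($Y = \sqrt{-31} = i \sqrt{31} \approx 5.5678 i$)
$\frac{1}{a + Y} = \frac{1}{-580 + i \sqrt{31}}$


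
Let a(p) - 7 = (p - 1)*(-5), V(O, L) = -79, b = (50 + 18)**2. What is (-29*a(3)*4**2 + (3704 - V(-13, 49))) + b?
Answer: 9799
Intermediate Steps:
b = 4624 (b = 68**2 = 4624)
a(p) = 12 - 5*p (a(p) = 7 + (p - 1)*(-5) = 7 + (-1 + p)*(-5) = 7 + (5 - 5*p) = 12 - 5*p)
(-29*a(3)*4**2 + (3704 - V(-13, 49))) + b = (-29*(12 - 5*3)*4**2 + (3704 - 1*(-79))) + 4624 = (-29*(12 - 15)*16 + (3704 + 79)) + 4624 = (-29*(-3)*16 + 3783) + 4624 = (87*16 + 3783) + 4624 = (1392 + 3783) + 4624 = 5175 + 4624 = 9799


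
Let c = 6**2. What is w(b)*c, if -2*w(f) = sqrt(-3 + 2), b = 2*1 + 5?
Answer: -18*I ≈ -18.0*I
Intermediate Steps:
b = 7 (b = 2 + 5 = 7)
w(f) = -I/2 (w(f) = -sqrt(-3 + 2)/2 = -I/2)
c = 36
w(b)*c = -I/2*36 = -18*I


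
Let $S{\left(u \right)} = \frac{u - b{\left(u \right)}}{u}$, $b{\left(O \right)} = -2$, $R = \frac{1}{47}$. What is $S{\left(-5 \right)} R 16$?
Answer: $\frac{48}{235} \approx 0.20426$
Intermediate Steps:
$R = \frac{1}{47} \approx 0.021277$
$S{\left(u \right)} = \frac{2 + u}{u}$ ($S{\left(u \right)} = \frac{u - -2}{u} = \frac{u + 2}{u} = \frac{2 + u}{u}$)
$S{\left(-5 \right)} R 16 = \frac{2 - 5}{-5} \cdot \frac{1}{47} \cdot 16 = \left(- \frac{1}{5}\right) \left(-3\right) \frac{1}{47} \cdot 16 = \frac{3}{5} \cdot \frac{1}{47} \cdot 16 = \frac{3}{235} \cdot 16 = \frac{48}{235}$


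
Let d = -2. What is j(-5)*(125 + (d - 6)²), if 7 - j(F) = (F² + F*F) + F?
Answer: -7182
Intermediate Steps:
j(F) = 7 - F - 2*F² (j(F) = 7 - ((F² + F*F) + F) = 7 - ((F² + F²) + F) = 7 - (2*F² + F) = 7 - (F + 2*F²) = 7 + (-F - 2*F²) = 7 - F - 2*F²)
j(-5)*(125 + (d - 6)²) = (7 - 1*(-5) - 2*(-5)²)*(125 + (-2 - 6)²) = (7 + 5 - 2*25)*(125 + (-8)²) = (7 + 5 - 50)*(125 + 64) = -38*189 = -7182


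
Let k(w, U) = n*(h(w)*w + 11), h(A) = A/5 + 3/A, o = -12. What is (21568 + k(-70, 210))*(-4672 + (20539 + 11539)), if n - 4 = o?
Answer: 373160096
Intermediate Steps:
n = -8 (n = 4 - 12 = -8)
h(A) = 3/A + A/5 (h(A) = A*(⅕) + 3/A = A/5 + 3/A = 3/A + A/5)
k(w, U) = -88 - 8*w*(3/w + w/5) (k(w, U) = -8*((3/w + w/5)*w + 11) = -8*(w*(3/w + w/5) + 11) = -8*(11 + w*(3/w + w/5)) = -88 - 8*w*(3/w + w/5))
(21568 + k(-70, 210))*(-4672 + (20539 + 11539)) = (21568 + (-112 - 8/5*(-70)²))*(-4672 + (20539 + 11539)) = (21568 + (-112 - 8/5*4900))*(-4672 + 32078) = (21568 + (-112 - 7840))*27406 = (21568 - 7952)*27406 = 13616*27406 = 373160096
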